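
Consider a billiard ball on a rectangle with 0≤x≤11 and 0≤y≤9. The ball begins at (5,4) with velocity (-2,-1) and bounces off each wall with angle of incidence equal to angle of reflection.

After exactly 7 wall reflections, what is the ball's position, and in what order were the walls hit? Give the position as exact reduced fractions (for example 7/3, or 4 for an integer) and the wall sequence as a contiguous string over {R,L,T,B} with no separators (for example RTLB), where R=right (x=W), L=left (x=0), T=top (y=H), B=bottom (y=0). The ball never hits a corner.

Final position: (5,0)
Wall sequence: LBRTLRB

1. t=5/2 → L at (0,3/2); v=(2,-1)
2. t=3/2 → B at (3,0); v=(2,1)
3. t=4 → R at (11,4); v=(-2,1)
4. t=5 → T at (1,9); v=(-2,-1)
5. t=1/2 → L at (0,17/2); v=(2,-1)
6. t=11/2 → R at (11,3); v=(-2,-1)
7. t=3 → B at (5,0); v=(-2,1)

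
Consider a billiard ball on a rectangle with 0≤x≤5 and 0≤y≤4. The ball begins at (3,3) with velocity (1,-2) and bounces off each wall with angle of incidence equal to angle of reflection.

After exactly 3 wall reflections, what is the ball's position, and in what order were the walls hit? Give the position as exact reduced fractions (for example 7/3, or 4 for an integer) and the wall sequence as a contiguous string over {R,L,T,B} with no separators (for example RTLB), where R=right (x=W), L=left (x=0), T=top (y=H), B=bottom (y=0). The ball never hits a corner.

1. t=3/2 → B at (9/2,0); v=(1,2)
2. t=1/2 → R at (5,1); v=(-1,2)
3. t=3/2 → T at (7/2,4); v=(-1,-2)

Final position: (7/2,4)
Wall sequence: BRT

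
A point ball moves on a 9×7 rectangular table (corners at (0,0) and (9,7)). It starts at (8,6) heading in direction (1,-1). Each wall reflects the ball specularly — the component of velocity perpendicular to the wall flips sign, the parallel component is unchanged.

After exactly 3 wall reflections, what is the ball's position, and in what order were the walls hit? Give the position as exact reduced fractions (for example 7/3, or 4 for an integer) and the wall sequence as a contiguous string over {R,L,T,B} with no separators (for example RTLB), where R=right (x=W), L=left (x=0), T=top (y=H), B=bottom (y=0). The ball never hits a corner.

1. t=1 → R at (9,5); v=(-1,-1)
2. t=5 → B at (4,0); v=(-1,1)
3. t=4 → L at (0,4); v=(1,1)

Final position: (0,4)
Wall sequence: RBL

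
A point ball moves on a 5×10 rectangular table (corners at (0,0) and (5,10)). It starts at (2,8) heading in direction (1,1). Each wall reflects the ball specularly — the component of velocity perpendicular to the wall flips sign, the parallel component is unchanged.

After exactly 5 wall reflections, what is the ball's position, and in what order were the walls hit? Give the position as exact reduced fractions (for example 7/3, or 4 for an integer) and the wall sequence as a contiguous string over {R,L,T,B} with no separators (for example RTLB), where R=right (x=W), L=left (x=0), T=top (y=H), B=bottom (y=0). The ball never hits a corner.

Final position: (5,1)
Wall sequence: TRLBR

1. t=2 → T at (4,10); v=(1,-1)
2. t=1 → R at (5,9); v=(-1,-1)
3. t=5 → L at (0,4); v=(1,-1)
4. t=4 → B at (4,0); v=(1,1)
5. t=1 → R at (5,1); v=(-1,1)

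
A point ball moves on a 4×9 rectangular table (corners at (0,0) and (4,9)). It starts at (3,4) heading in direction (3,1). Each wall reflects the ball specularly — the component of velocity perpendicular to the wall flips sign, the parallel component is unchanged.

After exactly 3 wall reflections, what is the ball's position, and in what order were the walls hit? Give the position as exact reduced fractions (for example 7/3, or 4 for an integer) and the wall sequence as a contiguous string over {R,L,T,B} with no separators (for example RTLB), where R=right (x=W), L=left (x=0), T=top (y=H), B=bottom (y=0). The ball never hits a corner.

Final position: (4,7)
Wall sequence: RLR

1. t=1/3 → R at (4,13/3); v=(-3,1)
2. t=4/3 → L at (0,17/3); v=(3,1)
3. t=4/3 → R at (4,7); v=(-3,1)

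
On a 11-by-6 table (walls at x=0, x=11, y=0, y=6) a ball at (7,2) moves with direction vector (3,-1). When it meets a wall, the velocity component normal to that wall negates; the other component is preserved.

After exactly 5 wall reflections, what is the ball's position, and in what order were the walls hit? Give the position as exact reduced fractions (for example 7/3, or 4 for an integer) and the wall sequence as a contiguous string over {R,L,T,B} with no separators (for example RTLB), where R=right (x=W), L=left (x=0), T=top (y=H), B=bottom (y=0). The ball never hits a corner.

1. t=4/3 → R at (11,2/3); v=(-3,-1)
2. t=2/3 → B at (9,0); v=(-3,1)
3. t=3 → L at (0,3); v=(3,1)
4. t=3 → T at (9,6); v=(3,-1)
5. t=2/3 → R at (11,16/3); v=(-3,-1)

Final position: (11,16/3)
Wall sequence: RBLTR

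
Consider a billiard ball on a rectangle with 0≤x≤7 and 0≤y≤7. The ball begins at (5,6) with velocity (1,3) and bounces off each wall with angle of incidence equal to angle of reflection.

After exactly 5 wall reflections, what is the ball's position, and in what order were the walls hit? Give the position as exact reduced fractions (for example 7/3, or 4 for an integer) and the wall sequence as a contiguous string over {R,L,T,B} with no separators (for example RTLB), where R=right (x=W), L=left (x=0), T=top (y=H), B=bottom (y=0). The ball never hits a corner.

Final position: (5/3,0)
Wall sequence: TRBTB

1. t=1/3 → T at (16/3,7); v=(1,-3)
2. t=5/3 → R at (7,2); v=(-1,-3)
3. t=2/3 → B at (19/3,0); v=(-1,3)
4. t=7/3 → T at (4,7); v=(-1,-3)
5. t=7/3 → B at (5/3,0); v=(-1,3)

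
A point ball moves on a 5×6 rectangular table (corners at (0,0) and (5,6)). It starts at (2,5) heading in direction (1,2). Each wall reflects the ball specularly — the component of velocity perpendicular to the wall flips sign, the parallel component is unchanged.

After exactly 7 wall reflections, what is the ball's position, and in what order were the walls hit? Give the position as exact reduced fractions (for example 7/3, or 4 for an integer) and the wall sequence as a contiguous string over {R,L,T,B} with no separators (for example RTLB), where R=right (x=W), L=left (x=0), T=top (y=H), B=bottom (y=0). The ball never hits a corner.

Final position: (9/2,6)
Wall sequence: TRBTLBT

1. t=1/2 → T at (5/2,6); v=(1,-2)
2. t=5/2 → R at (5,1); v=(-1,-2)
3. t=1/2 → B at (9/2,0); v=(-1,2)
4. t=3 → T at (3/2,6); v=(-1,-2)
5. t=3/2 → L at (0,3); v=(1,-2)
6. t=3/2 → B at (3/2,0); v=(1,2)
7. t=3 → T at (9/2,6); v=(1,-2)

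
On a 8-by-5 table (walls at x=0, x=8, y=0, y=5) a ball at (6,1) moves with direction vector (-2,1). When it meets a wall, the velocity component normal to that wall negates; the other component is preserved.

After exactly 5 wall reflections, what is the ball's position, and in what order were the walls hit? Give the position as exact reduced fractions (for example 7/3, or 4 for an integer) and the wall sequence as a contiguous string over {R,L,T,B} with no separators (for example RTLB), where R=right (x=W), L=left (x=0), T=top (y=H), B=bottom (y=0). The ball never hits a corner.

1. t=3 → L at (0,4); v=(2,1)
2. t=1 → T at (2,5); v=(2,-1)
3. t=3 → R at (8,2); v=(-2,-1)
4. t=2 → B at (4,0); v=(-2,1)
5. t=2 → L at (0,2); v=(2,1)

Final position: (0,2)
Wall sequence: LTRBL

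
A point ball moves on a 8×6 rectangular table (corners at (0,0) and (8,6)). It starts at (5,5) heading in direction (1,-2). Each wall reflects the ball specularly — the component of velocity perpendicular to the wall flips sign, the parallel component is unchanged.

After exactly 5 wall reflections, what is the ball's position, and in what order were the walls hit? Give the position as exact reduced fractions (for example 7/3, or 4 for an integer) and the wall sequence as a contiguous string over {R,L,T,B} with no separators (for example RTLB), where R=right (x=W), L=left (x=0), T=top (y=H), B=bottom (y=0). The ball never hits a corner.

Final position: (0,5)
Wall sequence: BRTBL

1. t=5/2 → B at (15/2,0); v=(1,2)
2. t=1/2 → R at (8,1); v=(-1,2)
3. t=5/2 → T at (11/2,6); v=(-1,-2)
4. t=3 → B at (5/2,0); v=(-1,2)
5. t=5/2 → L at (0,5); v=(1,2)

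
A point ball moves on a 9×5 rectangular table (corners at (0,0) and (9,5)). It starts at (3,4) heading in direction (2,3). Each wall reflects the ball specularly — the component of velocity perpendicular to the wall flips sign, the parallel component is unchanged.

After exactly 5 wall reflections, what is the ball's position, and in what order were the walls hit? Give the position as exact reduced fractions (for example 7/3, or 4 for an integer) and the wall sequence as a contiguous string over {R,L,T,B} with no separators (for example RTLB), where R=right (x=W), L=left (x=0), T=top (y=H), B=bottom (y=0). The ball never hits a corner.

1. t=1/3 → T at (11/3,5); v=(2,-3)
2. t=5/3 → B at (7,0); v=(2,3)
3. t=1 → R at (9,3); v=(-2,3)
4. t=2/3 → T at (23/3,5); v=(-2,-3)
5. t=5/3 → B at (13/3,0); v=(-2,3)

Final position: (13/3,0)
Wall sequence: TBRTB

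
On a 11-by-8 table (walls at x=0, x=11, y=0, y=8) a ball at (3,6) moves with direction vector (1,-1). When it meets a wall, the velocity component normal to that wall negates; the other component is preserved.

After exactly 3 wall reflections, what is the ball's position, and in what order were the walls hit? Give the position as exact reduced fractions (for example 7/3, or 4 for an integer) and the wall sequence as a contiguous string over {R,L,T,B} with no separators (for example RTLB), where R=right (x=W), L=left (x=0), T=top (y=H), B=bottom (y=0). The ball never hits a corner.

1. t=6 → B at (9,0); v=(1,1)
2. t=2 → R at (11,2); v=(-1,1)
3. t=6 → T at (5,8); v=(-1,-1)

Final position: (5,8)
Wall sequence: BRT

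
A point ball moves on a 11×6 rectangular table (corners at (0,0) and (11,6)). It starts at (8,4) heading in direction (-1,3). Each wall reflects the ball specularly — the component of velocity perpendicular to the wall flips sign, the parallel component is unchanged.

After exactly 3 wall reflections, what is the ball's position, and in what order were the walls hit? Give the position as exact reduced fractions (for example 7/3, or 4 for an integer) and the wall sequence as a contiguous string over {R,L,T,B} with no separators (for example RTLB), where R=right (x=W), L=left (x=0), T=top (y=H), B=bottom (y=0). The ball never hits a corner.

1. t=2/3 → T at (22/3,6); v=(-1,-3)
2. t=2 → B at (16/3,0); v=(-1,3)
3. t=2 → T at (10/3,6); v=(-1,-3)

Final position: (10/3,6)
Wall sequence: TBT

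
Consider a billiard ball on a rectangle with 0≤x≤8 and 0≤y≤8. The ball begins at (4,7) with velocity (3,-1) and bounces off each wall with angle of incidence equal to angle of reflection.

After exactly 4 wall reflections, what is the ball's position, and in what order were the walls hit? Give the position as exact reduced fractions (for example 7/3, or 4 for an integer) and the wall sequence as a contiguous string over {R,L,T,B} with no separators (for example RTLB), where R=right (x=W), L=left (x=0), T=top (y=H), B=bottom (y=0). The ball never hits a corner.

1. t=4/3 → R at (8,17/3); v=(-3,-1)
2. t=8/3 → L at (0,3); v=(3,-1)
3. t=8/3 → R at (8,1/3); v=(-3,-1)
4. t=1/3 → B at (7,0); v=(-3,1)

Final position: (7,0)
Wall sequence: RLRB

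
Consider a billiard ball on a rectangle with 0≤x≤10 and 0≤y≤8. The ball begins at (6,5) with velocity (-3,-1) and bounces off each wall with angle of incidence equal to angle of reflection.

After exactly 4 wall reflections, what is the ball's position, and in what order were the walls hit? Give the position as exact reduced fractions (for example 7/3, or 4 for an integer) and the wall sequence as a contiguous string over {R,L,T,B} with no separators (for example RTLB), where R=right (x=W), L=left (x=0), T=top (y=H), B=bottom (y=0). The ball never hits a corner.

1. t=2 → L at (0,3); v=(3,-1)
2. t=3 → B at (9,0); v=(3,1)
3. t=1/3 → R at (10,1/3); v=(-3,1)
4. t=10/3 → L at (0,11/3); v=(3,1)

Final position: (0,11/3)
Wall sequence: LBRL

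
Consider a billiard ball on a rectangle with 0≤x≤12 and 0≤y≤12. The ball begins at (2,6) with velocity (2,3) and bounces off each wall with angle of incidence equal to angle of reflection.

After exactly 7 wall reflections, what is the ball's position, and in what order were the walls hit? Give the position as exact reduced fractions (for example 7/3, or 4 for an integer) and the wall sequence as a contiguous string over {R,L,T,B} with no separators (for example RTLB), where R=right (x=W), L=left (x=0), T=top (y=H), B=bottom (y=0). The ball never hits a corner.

Final position: (12,9)
Wall sequence: TRBTLBR

1. t=2 → T at (6,12); v=(2,-3)
2. t=3 → R at (12,3); v=(-2,-3)
3. t=1 → B at (10,0); v=(-2,3)
4. t=4 → T at (2,12); v=(-2,-3)
5. t=1 → L at (0,9); v=(2,-3)
6. t=3 → B at (6,0); v=(2,3)
7. t=3 → R at (12,9); v=(-2,3)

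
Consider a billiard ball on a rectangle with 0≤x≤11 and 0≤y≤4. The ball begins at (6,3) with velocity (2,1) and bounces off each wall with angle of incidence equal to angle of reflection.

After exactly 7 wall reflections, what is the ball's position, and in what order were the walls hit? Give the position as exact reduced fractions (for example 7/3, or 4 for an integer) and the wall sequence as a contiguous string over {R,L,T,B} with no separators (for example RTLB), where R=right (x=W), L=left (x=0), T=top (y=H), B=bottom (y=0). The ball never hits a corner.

Final position: (11,1/2)
Wall sequence: TRBLTBR

1. t=1 → T at (8,4); v=(2,-1)
2. t=3/2 → R at (11,5/2); v=(-2,-1)
3. t=5/2 → B at (6,0); v=(-2,1)
4. t=3 → L at (0,3); v=(2,1)
5. t=1 → T at (2,4); v=(2,-1)
6. t=4 → B at (10,0); v=(2,1)
7. t=1/2 → R at (11,1/2); v=(-2,1)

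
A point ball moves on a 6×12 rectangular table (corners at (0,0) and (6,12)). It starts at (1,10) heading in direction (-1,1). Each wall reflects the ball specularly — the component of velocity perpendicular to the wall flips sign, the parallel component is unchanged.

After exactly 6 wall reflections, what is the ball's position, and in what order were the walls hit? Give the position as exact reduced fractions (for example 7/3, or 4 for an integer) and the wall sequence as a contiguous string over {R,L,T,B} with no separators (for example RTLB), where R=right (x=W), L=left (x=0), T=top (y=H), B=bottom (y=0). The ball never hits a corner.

Final position: (6,5)
Wall sequence: LTRLBR

1. t=1 → L at (0,11); v=(1,1)
2. t=1 → T at (1,12); v=(1,-1)
3. t=5 → R at (6,7); v=(-1,-1)
4. t=6 → L at (0,1); v=(1,-1)
5. t=1 → B at (1,0); v=(1,1)
6. t=5 → R at (6,5); v=(-1,1)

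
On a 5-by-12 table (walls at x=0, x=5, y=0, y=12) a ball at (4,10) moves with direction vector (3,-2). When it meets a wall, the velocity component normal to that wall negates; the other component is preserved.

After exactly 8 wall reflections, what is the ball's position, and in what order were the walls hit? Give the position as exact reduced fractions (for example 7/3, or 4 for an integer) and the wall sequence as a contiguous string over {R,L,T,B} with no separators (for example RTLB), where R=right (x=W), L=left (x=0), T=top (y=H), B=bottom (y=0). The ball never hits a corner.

Final position: (5,32/3)
Wall sequence: RLRBLRLR

1. t=1/3 → R at (5,28/3); v=(-3,-2)
2. t=5/3 → L at (0,6); v=(3,-2)
3. t=5/3 → R at (5,8/3); v=(-3,-2)
4. t=4/3 → B at (1,0); v=(-3,2)
5. t=1/3 → L at (0,2/3); v=(3,2)
6. t=5/3 → R at (5,4); v=(-3,2)
7. t=5/3 → L at (0,22/3); v=(3,2)
8. t=5/3 → R at (5,32/3); v=(-3,2)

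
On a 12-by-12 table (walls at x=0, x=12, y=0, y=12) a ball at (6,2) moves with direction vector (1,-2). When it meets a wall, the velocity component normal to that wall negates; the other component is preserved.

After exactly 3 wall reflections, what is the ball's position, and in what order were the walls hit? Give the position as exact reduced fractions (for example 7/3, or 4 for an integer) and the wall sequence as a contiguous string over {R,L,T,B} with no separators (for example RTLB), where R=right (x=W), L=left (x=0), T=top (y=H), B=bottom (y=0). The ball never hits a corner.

Final position: (11,12)
Wall sequence: BRT

1. t=1 → B at (7,0); v=(1,2)
2. t=5 → R at (12,10); v=(-1,2)
3. t=1 → T at (11,12); v=(-1,-2)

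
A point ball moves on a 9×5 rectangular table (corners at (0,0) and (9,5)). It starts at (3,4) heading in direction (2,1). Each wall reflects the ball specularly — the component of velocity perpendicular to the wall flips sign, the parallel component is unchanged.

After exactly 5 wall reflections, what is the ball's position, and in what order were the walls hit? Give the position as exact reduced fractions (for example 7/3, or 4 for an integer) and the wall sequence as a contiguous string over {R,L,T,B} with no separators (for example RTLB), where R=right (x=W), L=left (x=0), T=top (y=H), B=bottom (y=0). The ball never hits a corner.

Final position: (7,5)
Wall sequence: TRBLT

1. t=1 → T at (5,5); v=(2,-1)
2. t=2 → R at (9,3); v=(-2,-1)
3. t=3 → B at (3,0); v=(-2,1)
4. t=3/2 → L at (0,3/2); v=(2,1)
5. t=7/2 → T at (7,5); v=(2,-1)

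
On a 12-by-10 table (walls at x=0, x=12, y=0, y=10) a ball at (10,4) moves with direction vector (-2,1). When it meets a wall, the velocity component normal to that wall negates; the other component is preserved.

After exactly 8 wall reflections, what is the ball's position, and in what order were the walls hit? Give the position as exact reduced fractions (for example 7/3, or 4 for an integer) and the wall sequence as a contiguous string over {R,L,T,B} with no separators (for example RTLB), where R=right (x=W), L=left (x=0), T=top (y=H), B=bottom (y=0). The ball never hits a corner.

Final position: (0,7)
Wall sequence: LTRBLRTL

1. t=5 → L at (0,9); v=(2,1)
2. t=1 → T at (2,10); v=(2,-1)
3. t=5 → R at (12,5); v=(-2,-1)
4. t=5 → B at (2,0); v=(-2,1)
5. t=1 → L at (0,1); v=(2,1)
6. t=6 → R at (12,7); v=(-2,1)
7. t=3 → T at (6,10); v=(-2,-1)
8. t=3 → L at (0,7); v=(2,-1)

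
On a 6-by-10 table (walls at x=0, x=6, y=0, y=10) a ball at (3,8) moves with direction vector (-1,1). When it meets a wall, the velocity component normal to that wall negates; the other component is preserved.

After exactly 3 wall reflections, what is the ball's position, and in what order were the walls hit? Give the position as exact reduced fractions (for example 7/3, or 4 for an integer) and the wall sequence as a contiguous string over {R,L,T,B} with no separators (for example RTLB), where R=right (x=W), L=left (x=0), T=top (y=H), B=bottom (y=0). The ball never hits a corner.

Final position: (6,3)
Wall sequence: TLR

1. t=2 → T at (1,10); v=(-1,-1)
2. t=1 → L at (0,9); v=(1,-1)
3. t=6 → R at (6,3); v=(-1,-1)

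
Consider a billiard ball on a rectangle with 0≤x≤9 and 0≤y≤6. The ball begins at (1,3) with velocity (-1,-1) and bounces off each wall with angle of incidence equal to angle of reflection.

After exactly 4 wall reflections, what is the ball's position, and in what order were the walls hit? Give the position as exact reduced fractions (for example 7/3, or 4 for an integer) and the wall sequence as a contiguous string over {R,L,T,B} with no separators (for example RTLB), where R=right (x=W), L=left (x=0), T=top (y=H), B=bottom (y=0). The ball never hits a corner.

Final position: (9,5)
Wall sequence: LBTR

1. t=1 → L at (0,2); v=(1,-1)
2. t=2 → B at (2,0); v=(1,1)
3. t=6 → T at (8,6); v=(1,-1)
4. t=1 → R at (9,5); v=(-1,-1)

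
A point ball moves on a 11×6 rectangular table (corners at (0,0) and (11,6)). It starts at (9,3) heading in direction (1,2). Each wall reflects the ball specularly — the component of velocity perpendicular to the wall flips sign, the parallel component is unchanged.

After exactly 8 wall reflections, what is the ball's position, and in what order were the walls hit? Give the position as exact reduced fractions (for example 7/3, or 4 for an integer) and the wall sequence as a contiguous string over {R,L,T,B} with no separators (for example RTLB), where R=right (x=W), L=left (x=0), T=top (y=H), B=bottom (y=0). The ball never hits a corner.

Final position: (7/2,0)
Wall sequence: TRBTBLTB

1. t=3/2 → T at (21/2,6); v=(1,-2)
2. t=1/2 → R at (11,5); v=(-1,-2)
3. t=5/2 → B at (17/2,0); v=(-1,2)
4. t=3 → T at (11/2,6); v=(-1,-2)
5. t=3 → B at (5/2,0); v=(-1,2)
6. t=5/2 → L at (0,5); v=(1,2)
7. t=1/2 → T at (1/2,6); v=(1,-2)
8. t=3 → B at (7/2,0); v=(1,2)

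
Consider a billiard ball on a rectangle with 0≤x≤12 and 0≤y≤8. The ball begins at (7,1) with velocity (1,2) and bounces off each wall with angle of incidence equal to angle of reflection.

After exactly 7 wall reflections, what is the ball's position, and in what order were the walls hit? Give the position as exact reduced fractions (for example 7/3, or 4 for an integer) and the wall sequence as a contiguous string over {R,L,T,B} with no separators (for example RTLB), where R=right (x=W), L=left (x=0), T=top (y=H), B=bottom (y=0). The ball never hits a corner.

1. t=7/2 → T at (21/2,8); v=(1,-2)
2. t=3/2 → R at (12,5); v=(-1,-2)
3. t=5/2 → B at (19/2,0); v=(-1,2)
4. t=4 → T at (11/2,8); v=(-1,-2)
5. t=4 → B at (3/2,0); v=(-1,2)
6. t=3/2 → L at (0,3); v=(1,2)
7. t=5/2 → T at (5/2,8); v=(1,-2)

Final position: (5/2,8)
Wall sequence: TRBTBLT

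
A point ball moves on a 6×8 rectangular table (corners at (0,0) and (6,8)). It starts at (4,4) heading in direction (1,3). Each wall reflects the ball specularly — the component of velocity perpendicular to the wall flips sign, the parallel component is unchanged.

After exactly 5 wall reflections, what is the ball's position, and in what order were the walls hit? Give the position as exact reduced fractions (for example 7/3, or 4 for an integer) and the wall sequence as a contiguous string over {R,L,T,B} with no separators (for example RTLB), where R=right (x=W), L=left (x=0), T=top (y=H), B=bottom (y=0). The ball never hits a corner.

1. t=4/3 → T at (16/3,8); v=(1,-3)
2. t=2/3 → R at (6,6); v=(-1,-3)
3. t=2 → B at (4,0); v=(-1,3)
4. t=8/3 → T at (4/3,8); v=(-1,-3)
5. t=4/3 → L at (0,4); v=(1,-3)

Final position: (0,4)
Wall sequence: TRBTL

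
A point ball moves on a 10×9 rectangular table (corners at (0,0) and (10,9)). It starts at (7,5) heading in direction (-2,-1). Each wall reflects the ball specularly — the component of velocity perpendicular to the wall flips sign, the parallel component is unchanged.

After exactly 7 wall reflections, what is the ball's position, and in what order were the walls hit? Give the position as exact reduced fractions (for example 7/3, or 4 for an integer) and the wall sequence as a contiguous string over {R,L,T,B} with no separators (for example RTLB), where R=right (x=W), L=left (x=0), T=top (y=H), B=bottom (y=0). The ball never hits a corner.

Final position: (1,0)
Wall sequence: LBRLTRB

1. t=7/2 → L at (0,3/2); v=(2,-1)
2. t=3/2 → B at (3,0); v=(2,1)
3. t=7/2 → R at (10,7/2); v=(-2,1)
4. t=5 → L at (0,17/2); v=(2,1)
5. t=1/2 → T at (1,9); v=(2,-1)
6. t=9/2 → R at (10,9/2); v=(-2,-1)
7. t=9/2 → B at (1,0); v=(-2,1)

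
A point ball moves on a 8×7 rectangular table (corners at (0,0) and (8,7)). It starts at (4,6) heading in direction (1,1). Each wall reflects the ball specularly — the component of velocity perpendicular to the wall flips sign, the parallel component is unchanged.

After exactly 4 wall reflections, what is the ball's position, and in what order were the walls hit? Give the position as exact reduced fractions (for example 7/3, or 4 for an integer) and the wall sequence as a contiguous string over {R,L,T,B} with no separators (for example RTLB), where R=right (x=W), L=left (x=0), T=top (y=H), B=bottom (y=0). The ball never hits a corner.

Final position: (0,4)
Wall sequence: TRBL

1. t=1 → T at (5,7); v=(1,-1)
2. t=3 → R at (8,4); v=(-1,-1)
3. t=4 → B at (4,0); v=(-1,1)
4. t=4 → L at (0,4); v=(1,1)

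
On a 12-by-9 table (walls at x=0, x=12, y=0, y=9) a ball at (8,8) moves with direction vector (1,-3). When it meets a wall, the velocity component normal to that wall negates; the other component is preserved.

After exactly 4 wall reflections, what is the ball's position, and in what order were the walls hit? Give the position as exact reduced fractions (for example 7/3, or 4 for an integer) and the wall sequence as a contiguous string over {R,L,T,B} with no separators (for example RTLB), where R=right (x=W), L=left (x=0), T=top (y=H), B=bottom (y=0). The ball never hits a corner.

Final position: (22/3,0)
Wall sequence: BRTB

1. t=8/3 → B at (32/3,0); v=(1,3)
2. t=4/3 → R at (12,4); v=(-1,3)
3. t=5/3 → T at (31/3,9); v=(-1,-3)
4. t=3 → B at (22/3,0); v=(-1,3)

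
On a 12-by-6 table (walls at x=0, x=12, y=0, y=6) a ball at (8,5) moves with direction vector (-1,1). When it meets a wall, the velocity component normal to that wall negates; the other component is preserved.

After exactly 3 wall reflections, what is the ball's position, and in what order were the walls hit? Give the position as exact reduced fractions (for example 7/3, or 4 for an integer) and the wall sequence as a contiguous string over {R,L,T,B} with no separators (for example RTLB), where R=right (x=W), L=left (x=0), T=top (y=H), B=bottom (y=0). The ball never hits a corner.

1. t=1 → T at (7,6); v=(-1,-1)
2. t=6 → B at (1,0); v=(-1,1)
3. t=1 → L at (0,1); v=(1,1)

Final position: (0,1)
Wall sequence: TBL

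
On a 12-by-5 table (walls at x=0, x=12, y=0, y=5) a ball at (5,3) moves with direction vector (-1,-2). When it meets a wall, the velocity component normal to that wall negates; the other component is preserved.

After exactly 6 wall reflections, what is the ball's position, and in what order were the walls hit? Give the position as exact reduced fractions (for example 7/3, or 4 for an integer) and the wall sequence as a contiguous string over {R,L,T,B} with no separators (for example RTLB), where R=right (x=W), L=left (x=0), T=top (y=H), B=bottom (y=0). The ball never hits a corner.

Final position: (13/2,0)
Wall sequence: BTLBTB

1. t=3/2 → B at (7/2,0); v=(-1,2)
2. t=5/2 → T at (1,5); v=(-1,-2)
3. t=1 → L at (0,3); v=(1,-2)
4. t=3/2 → B at (3/2,0); v=(1,2)
5. t=5/2 → T at (4,5); v=(1,-2)
6. t=5/2 → B at (13/2,0); v=(1,2)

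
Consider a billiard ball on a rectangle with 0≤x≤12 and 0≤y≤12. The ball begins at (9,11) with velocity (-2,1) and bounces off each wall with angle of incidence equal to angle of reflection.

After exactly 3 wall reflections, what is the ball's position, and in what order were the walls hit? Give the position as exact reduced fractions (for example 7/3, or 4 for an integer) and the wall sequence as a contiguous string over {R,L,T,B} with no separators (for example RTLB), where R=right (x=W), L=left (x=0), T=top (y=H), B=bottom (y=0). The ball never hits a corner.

Final position: (12,5/2)
Wall sequence: TLR

1. t=1 → T at (7,12); v=(-2,-1)
2. t=7/2 → L at (0,17/2); v=(2,-1)
3. t=6 → R at (12,5/2); v=(-2,-1)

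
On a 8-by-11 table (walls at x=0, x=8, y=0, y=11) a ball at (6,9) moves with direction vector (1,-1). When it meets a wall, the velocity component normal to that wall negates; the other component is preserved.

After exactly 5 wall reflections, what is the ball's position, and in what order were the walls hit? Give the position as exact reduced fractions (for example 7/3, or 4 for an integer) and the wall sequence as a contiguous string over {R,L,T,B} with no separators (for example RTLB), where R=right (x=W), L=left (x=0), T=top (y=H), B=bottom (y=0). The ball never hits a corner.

Final position: (6,11)
Wall sequence: RBLRT

1. t=2 → R at (8,7); v=(-1,-1)
2. t=7 → B at (1,0); v=(-1,1)
3. t=1 → L at (0,1); v=(1,1)
4. t=8 → R at (8,9); v=(-1,1)
5. t=2 → T at (6,11); v=(-1,-1)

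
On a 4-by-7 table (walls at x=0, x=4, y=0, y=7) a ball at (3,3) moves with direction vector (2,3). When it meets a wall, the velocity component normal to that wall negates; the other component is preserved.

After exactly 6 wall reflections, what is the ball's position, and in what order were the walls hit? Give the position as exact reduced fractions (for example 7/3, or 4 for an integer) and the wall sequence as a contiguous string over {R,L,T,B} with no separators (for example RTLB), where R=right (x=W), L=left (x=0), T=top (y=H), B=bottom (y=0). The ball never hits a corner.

1. t=1/2 → R at (4,9/2); v=(-2,3)
2. t=5/6 → T at (7/3,7); v=(-2,-3)
3. t=7/6 → L at (0,7/2); v=(2,-3)
4. t=7/6 → B at (7/3,0); v=(2,3)
5. t=5/6 → R at (4,5/2); v=(-2,3)
6. t=3/2 → T at (1,7); v=(-2,-3)

Final position: (1,7)
Wall sequence: RTLBRT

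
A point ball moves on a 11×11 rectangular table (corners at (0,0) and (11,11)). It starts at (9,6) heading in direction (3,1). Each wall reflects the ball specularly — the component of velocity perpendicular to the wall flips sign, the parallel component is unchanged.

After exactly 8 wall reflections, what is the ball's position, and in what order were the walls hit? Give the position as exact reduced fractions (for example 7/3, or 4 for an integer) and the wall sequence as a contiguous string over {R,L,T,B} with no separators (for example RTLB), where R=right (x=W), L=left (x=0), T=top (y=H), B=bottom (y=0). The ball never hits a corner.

Final position: (0,3)
Wall sequence: RLTRLRBL

1. t=2/3 → R at (11,20/3); v=(-3,1)
2. t=11/3 → L at (0,31/3); v=(3,1)
3. t=2/3 → T at (2,11); v=(3,-1)
4. t=3 → R at (11,8); v=(-3,-1)
5. t=11/3 → L at (0,13/3); v=(3,-1)
6. t=11/3 → R at (11,2/3); v=(-3,-1)
7. t=2/3 → B at (9,0); v=(-3,1)
8. t=3 → L at (0,3); v=(3,1)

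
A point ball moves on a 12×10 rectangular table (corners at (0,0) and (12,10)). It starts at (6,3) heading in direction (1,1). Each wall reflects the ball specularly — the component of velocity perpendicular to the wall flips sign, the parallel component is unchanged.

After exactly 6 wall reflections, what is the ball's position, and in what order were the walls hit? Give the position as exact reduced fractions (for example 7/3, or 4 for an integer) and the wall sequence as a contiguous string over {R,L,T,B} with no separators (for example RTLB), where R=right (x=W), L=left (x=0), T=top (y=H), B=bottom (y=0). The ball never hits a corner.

Final position: (12,7)
Wall sequence: RTBLTR

1. t=6 → R at (12,9); v=(-1,1)
2. t=1 → T at (11,10); v=(-1,-1)
3. t=10 → B at (1,0); v=(-1,1)
4. t=1 → L at (0,1); v=(1,1)
5. t=9 → T at (9,10); v=(1,-1)
6. t=3 → R at (12,7); v=(-1,-1)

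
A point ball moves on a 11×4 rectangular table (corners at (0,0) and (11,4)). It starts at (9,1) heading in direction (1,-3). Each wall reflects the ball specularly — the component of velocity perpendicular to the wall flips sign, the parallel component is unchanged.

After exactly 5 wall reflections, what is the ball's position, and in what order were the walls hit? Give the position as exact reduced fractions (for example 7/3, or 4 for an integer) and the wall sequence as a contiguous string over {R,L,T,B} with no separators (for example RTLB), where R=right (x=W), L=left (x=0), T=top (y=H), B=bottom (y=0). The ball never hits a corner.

Final position: (26/3,4)
Wall sequence: BTRBT

1. t=1/3 → B at (28/3,0); v=(1,3)
2. t=4/3 → T at (32/3,4); v=(1,-3)
3. t=1/3 → R at (11,3); v=(-1,-3)
4. t=1 → B at (10,0); v=(-1,3)
5. t=4/3 → T at (26/3,4); v=(-1,-3)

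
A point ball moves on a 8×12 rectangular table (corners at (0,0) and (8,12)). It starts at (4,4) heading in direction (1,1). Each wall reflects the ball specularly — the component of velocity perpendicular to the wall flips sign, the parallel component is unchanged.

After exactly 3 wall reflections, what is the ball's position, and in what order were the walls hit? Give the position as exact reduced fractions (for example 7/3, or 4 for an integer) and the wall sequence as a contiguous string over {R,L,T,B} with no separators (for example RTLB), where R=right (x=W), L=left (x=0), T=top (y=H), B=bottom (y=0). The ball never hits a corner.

Final position: (0,8)
Wall sequence: RTL

1. t=4 → R at (8,8); v=(-1,1)
2. t=4 → T at (4,12); v=(-1,-1)
3. t=4 → L at (0,8); v=(1,-1)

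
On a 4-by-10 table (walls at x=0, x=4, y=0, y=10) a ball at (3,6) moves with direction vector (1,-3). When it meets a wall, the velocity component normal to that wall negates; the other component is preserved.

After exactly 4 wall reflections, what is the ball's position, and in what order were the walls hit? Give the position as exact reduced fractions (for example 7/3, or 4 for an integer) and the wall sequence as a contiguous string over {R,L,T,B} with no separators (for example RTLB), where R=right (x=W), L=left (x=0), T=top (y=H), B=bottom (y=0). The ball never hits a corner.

Final position: (1/3,10)
Wall sequence: RBLT

1. t=1 → R at (4,3); v=(-1,-3)
2. t=1 → B at (3,0); v=(-1,3)
3. t=3 → L at (0,9); v=(1,3)
4. t=1/3 → T at (1/3,10); v=(1,-3)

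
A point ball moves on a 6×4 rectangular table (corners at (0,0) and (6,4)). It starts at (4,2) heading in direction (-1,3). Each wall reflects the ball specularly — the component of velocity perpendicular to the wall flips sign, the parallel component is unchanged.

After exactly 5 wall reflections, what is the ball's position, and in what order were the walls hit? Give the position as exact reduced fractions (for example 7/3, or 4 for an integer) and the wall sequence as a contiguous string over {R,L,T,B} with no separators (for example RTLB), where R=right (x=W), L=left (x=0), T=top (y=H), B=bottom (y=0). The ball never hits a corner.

1. t=2/3 → T at (10/3,4); v=(-1,-3)
2. t=4/3 → B at (2,0); v=(-1,3)
3. t=4/3 → T at (2/3,4); v=(-1,-3)
4. t=2/3 → L at (0,2); v=(1,-3)
5. t=2/3 → B at (2/3,0); v=(1,3)

Final position: (2/3,0)
Wall sequence: TBTLB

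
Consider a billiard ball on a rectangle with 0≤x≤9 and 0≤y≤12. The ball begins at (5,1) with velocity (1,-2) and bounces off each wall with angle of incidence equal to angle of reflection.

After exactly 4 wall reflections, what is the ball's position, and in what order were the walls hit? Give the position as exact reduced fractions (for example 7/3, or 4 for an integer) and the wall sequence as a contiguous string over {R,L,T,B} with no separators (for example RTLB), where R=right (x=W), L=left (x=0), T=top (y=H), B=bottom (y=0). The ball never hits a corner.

Final position: (1/2,0)
Wall sequence: BRTB

1. t=1/2 → B at (11/2,0); v=(1,2)
2. t=7/2 → R at (9,7); v=(-1,2)
3. t=5/2 → T at (13/2,12); v=(-1,-2)
4. t=6 → B at (1/2,0); v=(-1,2)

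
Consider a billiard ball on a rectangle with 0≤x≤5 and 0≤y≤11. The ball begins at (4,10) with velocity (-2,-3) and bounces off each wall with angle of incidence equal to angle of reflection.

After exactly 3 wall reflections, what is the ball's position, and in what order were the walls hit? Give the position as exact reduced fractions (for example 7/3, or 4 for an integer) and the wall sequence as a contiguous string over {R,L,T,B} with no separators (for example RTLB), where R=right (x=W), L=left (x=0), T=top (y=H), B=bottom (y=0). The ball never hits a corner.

Final position: (5,7/2)
Wall sequence: LBR

1. t=2 → L at (0,4); v=(2,-3)
2. t=4/3 → B at (8/3,0); v=(2,3)
3. t=7/6 → R at (5,7/2); v=(-2,3)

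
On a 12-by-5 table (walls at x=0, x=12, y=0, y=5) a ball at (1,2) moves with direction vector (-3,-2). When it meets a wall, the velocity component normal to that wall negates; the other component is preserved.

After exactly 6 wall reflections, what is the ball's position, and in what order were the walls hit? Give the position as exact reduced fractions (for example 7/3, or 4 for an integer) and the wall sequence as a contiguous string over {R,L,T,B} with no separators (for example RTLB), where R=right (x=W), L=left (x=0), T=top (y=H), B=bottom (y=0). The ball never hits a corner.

Final position: (0,14/3)
Wall sequence: LBTRBL

1. t=1/3 → L at (0,4/3); v=(3,-2)
2. t=2/3 → B at (2,0); v=(3,2)
3. t=5/2 → T at (19/2,5); v=(3,-2)
4. t=5/6 → R at (12,10/3); v=(-3,-2)
5. t=5/3 → B at (7,0); v=(-3,2)
6. t=7/3 → L at (0,14/3); v=(3,2)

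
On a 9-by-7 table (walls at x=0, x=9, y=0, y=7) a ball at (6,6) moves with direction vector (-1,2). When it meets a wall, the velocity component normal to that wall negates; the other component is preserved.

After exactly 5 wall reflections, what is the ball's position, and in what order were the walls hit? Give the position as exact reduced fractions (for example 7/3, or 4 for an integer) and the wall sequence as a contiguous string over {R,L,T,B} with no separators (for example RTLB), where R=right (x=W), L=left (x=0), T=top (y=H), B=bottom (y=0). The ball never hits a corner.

Final position: (5,0)
Wall sequence: TBLTB

1. t=1/2 → T at (11/2,7); v=(-1,-2)
2. t=7/2 → B at (2,0); v=(-1,2)
3. t=2 → L at (0,4); v=(1,2)
4. t=3/2 → T at (3/2,7); v=(1,-2)
5. t=7/2 → B at (5,0); v=(1,2)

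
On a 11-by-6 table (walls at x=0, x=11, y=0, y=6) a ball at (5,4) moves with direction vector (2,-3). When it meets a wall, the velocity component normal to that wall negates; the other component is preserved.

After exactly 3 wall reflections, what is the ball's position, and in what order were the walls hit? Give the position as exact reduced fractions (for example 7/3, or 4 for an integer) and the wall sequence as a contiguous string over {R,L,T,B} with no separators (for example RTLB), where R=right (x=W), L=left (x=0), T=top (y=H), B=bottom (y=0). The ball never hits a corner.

1. t=4/3 → B at (23/3,0); v=(2,3)
2. t=5/3 → R at (11,5); v=(-2,3)
3. t=1/3 → T at (31/3,6); v=(-2,-3)

Final position: (31/3,6)
Wall sequence: BRT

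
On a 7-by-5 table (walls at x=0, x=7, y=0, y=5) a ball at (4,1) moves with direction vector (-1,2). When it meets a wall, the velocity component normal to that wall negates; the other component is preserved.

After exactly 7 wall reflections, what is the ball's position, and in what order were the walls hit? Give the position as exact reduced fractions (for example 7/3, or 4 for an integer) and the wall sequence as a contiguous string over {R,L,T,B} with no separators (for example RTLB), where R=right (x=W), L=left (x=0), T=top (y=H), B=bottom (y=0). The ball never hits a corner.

Final position: (6,5)
Wall sequence: TLBTBRT

1. t=2 → T at (2,5); v=(-1,-2)
2. t=2 → L at (0,1); v=(1,-2)
3. t=1/2 → B at (1/2,0); v=(1,2)
4. t=5/2 → T at (3,5); v=(1,-2)
5. t=5/2 → B at (11/2,0); v=(1,2)
6. t=3/2 → R at (7,3); v=(-1,2)
7. t=1 → T at (6,5); v=(-1,-2)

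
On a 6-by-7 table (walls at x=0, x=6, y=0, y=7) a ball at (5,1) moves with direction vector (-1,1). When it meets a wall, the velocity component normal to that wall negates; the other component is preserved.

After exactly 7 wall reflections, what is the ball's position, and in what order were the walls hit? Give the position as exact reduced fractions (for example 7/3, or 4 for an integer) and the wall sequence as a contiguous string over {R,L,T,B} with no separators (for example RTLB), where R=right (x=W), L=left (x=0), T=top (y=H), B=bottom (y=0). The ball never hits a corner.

Final position: (6,4)
Wall sequence: LTRBLTR

1. t=5 → L at (0,6); v=(1,1)
2. t=1 → T at (1,7); v=(1,-1)
3. t=5 → R at (6,2); v=(-1,-1)
4. t=2 → B at (4,0); v=(-1,1)
5. t=4 → L at (0,4); v=(1,1)
6. t=3 → T at (3,7); v=(1,-1)
7. t=3 → R at (6,4); v=(-1,-1)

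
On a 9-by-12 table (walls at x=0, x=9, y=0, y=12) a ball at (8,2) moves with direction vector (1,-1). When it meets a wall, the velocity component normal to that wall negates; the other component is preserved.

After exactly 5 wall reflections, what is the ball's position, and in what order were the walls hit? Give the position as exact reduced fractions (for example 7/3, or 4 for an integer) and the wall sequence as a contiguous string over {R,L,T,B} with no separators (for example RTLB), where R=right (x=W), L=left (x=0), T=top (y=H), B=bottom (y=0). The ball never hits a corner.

Final position: (9,7)
Wall sequence: RBLTR

1. t=1 → R at (9,1); v=(-1,-1)
2. t=1 → B at (8,0); v=(-1,1)
3. t=8 → L at (0,8); v=(1,1)
4. t=4 → T at (4,12); v=(1,-1)
5. t=5 → R at (9,7); v=(-1,-1)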